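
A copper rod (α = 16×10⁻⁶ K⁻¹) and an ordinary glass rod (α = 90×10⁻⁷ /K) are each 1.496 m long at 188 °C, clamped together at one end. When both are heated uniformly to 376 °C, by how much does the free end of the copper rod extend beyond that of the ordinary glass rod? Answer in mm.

1.97 mm

ΔT = 188 K
copper: ΔL = 16×10⁻⁶ × 1.496 m × 188 = 4.5000×10⁻³ m = 4.5000 mm
ordinary glass: ΔL = 90×10⁻⁷ × 1.496 m × 188 = 2.5312×10⁻³ m = 2.5312 mm
difference = 4.5000 − 2.5312 = 1.9688 mm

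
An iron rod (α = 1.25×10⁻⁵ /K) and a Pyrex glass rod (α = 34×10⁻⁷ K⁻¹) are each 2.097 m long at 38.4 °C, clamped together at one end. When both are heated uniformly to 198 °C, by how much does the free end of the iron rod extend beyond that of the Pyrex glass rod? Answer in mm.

3.05 mm

ΔT = 159.6 K
iron: ΔL = 1.25×10⁻⁵ × 2.097 m × 159.6 = 4.1835×10⁻³ m = 4.1835 mm
Pyrex glass: ΔL = 34×10⁻⁷ × 2.097 m × 159.6 = 1.1379×10⁻³ m = 1.1379 mm
difference = 4.1835 − 1.1379 = 3.0456 mm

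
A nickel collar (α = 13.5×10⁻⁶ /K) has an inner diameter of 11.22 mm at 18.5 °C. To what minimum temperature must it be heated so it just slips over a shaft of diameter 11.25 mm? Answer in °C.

Required Δd = 11.25 − 11.22 = 0.03 mm
Δd = αd₀ΔT ⇒ ΔT = Δd/(αd₀) = 0.03 / (13.5×10⁻⁶ × 11.22) = 198.06 K
T_min = 18.5 + 198.06 = 216.56 °C

T = 217 °C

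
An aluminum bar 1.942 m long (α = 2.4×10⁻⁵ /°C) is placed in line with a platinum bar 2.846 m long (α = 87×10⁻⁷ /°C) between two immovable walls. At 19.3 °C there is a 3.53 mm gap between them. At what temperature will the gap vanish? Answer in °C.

T = 68.8 °C

Gap closes when ΔL₁ + ΔL₂ = 3.53 mm = 3.53×10⁻³ m
(α₁L₁ + α₂L₂)ΔT = g
α₁L₁ + α₂L₂ = 2.4×10⁻⁵×1.942 + 87×10⁻⁷×2.846 = 7.13682×10⁻⁵ m/K
ΔT = 3.53×10⁻³ / 7.13682×10⁻⁵ = 49.462 K
T = 19.3 + 49.462 = 68.762 °C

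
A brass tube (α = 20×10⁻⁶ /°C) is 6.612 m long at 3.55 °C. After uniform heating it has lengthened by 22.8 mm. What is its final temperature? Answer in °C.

T = 176 °C

ΔL = αL₀ΔT ⇒ ΔT = ΔL / (αL₀)
ΔT = 22.8×10⁻³ m / (20×10⁻⁶ × 6.612 m) = 172.41 K
T = 3.55 + 172.41 = 175.96 °C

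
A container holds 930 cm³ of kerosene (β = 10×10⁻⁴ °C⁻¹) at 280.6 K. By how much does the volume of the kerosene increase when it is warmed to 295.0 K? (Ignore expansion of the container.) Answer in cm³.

ΔV = 13.4 cm³

|ΔT| = |295.0 − 280.6| = 14.4 K
ΔV = βV₀ΔT = (10×10⁻⁴)(930)(14.4) = 13.4 cm³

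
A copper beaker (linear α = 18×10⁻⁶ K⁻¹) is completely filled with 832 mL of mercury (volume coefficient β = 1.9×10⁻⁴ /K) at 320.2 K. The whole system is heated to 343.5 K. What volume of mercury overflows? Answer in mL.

2.64 mL

The beaker also expands: β_container ≈ 3α = 5.4×10⁻⁵ /K
Net overflow = V₀(β_liq − 3α_cont)ΔT
β − 3α = 1.90×10⁻⁴ − 5.4×10⁻⁵ = 1.36×10⁻⁴ /K; ΔT = 23.3 K
ΔV = 832 × 1.36×10⁻⁴ × 23.3 = 2.64 mL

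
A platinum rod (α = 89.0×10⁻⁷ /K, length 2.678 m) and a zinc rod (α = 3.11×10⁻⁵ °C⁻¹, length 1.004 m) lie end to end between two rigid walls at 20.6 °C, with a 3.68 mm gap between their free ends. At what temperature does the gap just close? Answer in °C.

T = 87.4 °C

α₁L₁ = 2.38342×10⁻⁵ m/K, α₂L₂ = 3.12244×10⁻⁵ m/K → total 5.50586×10⁻⁵ m/K
ΔT = g/(α₁L₁+α₂L₂) = 3.68×10⁻³ / 5.50586×10⁻⁵ = 66.838 K
T = 20.6 + 66.838 = 87.438 °C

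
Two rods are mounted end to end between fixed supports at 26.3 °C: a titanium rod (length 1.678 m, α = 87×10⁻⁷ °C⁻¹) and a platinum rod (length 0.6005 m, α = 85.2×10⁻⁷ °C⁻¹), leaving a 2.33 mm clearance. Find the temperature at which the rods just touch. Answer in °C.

T = 144 °C

Gap closes when ΔL₁ + ΔL₂ = 2.33 mm = 2.33×10⁻³ m
(α₁L₁ + α₂L₂)ΔT = g
α₁L₁ + α₂L₂ = 87×10⁻⁷×1.678 + 85.2×10⁻⁷×0.6005 = 1.971486×10⁻⁵ m/K
ΔT = 2.33×10⁻³ / 1.971486×10⁻⁵ = 118.18 K
T = 26.3 + 118.18 = 144.48 °C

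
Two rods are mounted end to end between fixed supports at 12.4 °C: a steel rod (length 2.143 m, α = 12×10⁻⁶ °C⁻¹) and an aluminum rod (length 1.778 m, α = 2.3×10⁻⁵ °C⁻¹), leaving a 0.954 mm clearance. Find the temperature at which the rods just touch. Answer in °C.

T = 26.7 °C

Gap closes when ΔL₁ + ΔL₂ = 0.954 mm = 9.54×10⁻⁴ m
(α₁L₁ + α₂L₂)ΔT = g
α₁L₁ + α₂L₂ = 12×10⁻⁶×2.143 + 2.3×10⁻⁵×1.778 = 6.661×10⁻⁵ m/K
ΔT = 9.54×10⁻⁴ / 6.661×10⁻⁵ = 14.322 K
T = 12.4 + 14.322 = 26.722 °C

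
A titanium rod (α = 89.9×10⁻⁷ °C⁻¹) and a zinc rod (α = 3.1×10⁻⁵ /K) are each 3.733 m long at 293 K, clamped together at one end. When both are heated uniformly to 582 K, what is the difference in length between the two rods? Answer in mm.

ΔT = 289 K
titanium: ΔL = 89.9×10⁻⁷ × 3.733 m × 289 = 9.6987×10⁻³ m = 9.6987 mm
zinc: ΔL = 3.1×10⁻⁵ × 3.733 m × 289 = 3.3444×10⁻² m = 33.444 mm
difference = 33.444 − 9.6987 = 23.7453 mm

23.7 mm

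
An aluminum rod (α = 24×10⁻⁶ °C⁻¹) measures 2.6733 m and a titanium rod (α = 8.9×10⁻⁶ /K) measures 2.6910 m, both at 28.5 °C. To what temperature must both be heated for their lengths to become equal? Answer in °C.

Equal length when α₁L₁ΔT − α₂L₂ΔT = L₂ − L₁ = 1.77×10⁻² m
α₁L₁ = 6.41592×10⁻⁵, α₂L₂ = 2.39499×10⁻⁵ → Δ(αL) = 4.02093×10⁻⁵ m/K
ΔT = 1.77×10⁻² / 4.02093×10⁻⁵ = 440.197 K, so T = 28.5 + 440.197 = 468.697 °C

T = 468.7 °C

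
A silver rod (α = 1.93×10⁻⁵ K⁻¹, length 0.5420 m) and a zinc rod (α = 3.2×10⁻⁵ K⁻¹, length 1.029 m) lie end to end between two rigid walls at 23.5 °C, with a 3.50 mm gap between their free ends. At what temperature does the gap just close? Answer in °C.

α₁L₁ = 1.04606×10⁻⁵ m/K, α₂L₂ = 3.2928×10⁻⁵ m/K → total 4.33886×10⁻⁵ m/K
ΔT = g/(α₁L₁+α₂L₂) = 3.50×10⁻³ / 4.33886×10⁻⁵ = 80.67 K
T = 23.5 + 80.67 = 104.17 °C

T = 104 °C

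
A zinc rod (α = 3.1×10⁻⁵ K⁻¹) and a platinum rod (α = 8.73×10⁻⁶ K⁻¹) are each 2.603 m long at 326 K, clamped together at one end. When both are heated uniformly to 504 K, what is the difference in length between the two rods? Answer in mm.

10.3 mm

ΔT = 178 K
zinc: ΔL = 3.1×10⁻⁵ × 2.603 m × 178 = 1.4363×10⁻² m = 14.363 mm
platinum: ΔL = 8.73×10⁻⁶ × 2.603 m × 178 = 4.0449×10⁻³ m = 4.0449 mm
difference = 14.363 − 4.0449 = 10.3181 mm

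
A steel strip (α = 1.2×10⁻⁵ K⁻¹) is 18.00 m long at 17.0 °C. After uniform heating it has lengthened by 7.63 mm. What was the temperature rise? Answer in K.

ΔL = αL₀ΔT ⇒ ΔT = ΔL / (αL₀)
ΔT = 7.63×10⁻³ m / (1.2×10⁻⁵ × 18.00 m) = 35.324 K

ΔT = 35.3 K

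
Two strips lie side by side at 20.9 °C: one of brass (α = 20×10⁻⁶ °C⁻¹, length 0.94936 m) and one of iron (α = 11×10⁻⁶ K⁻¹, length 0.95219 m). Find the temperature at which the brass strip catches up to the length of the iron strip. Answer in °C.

Equal length when α₁L₁ΔT − α₂L₂ΔT = L₂ − L₁ = 2.83×10⁻³ m
α₁L₁ = 1.89872×10⁻⁵, α₂L₂ = 1.047409×10⁻⁵ → Δ(αL) = 8.51311×10⁻⁶ m/K
ΔT = 2.83×10⁻³ / 8.51311×10⁻⁶ = 332.428 K, so T = 20.9 + 332.428 = 353.328 °C

T = 353.3 °C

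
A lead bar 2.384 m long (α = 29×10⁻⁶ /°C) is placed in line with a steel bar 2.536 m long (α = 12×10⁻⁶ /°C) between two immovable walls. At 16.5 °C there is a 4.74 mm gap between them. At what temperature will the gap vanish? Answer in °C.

T = 64.1 °C

Gap closes when ΔL₁ + ΔL₂ = 4.74 mm = 4.74×10⁻³ m
(α₁L₁ + α₂L₂)ΔT = g
α₁L₁ + α₂L₂ = 29×10⁻⁶×2.384 + 12×10⁻⁶×2.536 = 9.9568×10⁻⁵ m/K
ΔT = 4.74×10⁻³ / 9.9568×10⁻⁵ = 47.606 K
T = 16.5 + 47.606 = 64.106 °C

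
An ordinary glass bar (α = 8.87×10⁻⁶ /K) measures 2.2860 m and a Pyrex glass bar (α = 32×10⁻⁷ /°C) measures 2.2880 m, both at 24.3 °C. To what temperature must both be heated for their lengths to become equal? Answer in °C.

Equal length when α₁L₁ΔT − α₂L₂ΔT = L₂ − L₁ = 2.00×10⁻³ m
α₁L₁ = 2.027682×10⁻⁵, α₂L₂ = 7.3216×10⁻⁶ → Δ(αL) = 1.295522×10⁻⁵ m/K
ΔT = 2.00×10⁻³ / 1.295522×10⁻⁵ = 154.378 K, so T = 24.3 + 154.378 = 178.678 °C

T = 178.7 °C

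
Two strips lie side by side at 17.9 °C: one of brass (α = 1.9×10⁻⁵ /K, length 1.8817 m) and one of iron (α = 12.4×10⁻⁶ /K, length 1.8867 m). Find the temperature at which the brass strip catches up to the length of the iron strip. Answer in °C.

T = 422.5 °C

L₁(1 + α₁ΔT) = L₂(1 + α₂ΔT) ⇒ ΔT = (L₂ − L₁)/(α₁L₁ − α₂L₂)
L₂ − L₁ = 1.8867 − 1.8817 = 5.00×10⁻³ m
α₁L₁ − α₂L₂ = 1.9×10⁻⁵×1.8817 − 12.4×10⁻⁶×1.8867 = 1.235722×10⁻⁵ m/K
ΔT = 5.00×10⁻³ / 1.235722×10⁻⁵ = 404.622 K
T = 17.9 + 404.622 = 422.522 °C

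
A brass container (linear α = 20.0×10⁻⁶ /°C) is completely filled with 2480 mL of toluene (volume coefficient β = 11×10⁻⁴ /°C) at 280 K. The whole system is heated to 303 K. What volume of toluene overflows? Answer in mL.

59.3 mL

The container also expands: β_container ≈ 3α = 6.0×10⁻⁵ /K
Net overflow = V₀(β_liq − 3α_cont)ΔT
β − 3α = 1.10×10⁻³ − 6.0×10⁻⁵ = 1.04×10⁻³ /K; ΔT = 23 K
ΔV = 2480 × 1.04×10⁻³ × 23 = 59.3 mL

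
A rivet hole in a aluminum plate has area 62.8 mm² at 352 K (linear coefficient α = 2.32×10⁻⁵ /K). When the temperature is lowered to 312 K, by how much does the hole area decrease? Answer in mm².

ΔA = 0.117 mm²

Area coefficient ≈ 2α; |ΔT| = 40 K
ΔA = 2αA₀ΔT = 2(2.32×10⁻⁵)(62.8)(40) = 0.117 mm²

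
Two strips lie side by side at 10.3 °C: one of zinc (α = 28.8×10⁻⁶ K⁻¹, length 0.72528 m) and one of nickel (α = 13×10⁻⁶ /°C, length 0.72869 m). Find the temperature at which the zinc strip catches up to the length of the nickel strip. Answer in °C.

T = 309.0 °C

Equal length when α₁L₁ΔT − α₂L₂ΔT = L₂ − L₁ = 3.41×10⁻³ m
α₁L₁ = 2.0888064×10⁻⁵, α₂L₂ = 9.47297×10⁻⁶ → Δ(αL) = 1.1415094×10⁻⁵ m/K
ΔT = 3.41×10⁻³ / 1.1415094×10⁻⁵ = 298.727 K, so T = 10.3 + 298.727 = 309.027 °C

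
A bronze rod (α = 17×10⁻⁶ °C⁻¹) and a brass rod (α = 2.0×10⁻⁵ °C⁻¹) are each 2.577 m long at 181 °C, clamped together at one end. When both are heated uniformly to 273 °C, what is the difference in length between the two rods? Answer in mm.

ΔT = 92 K
bronze: ΔL = 17×10⁻⁶ × 2.577 m × 92 = 4.0304×10⁻³ m = 4.0304 mm
brass: ΔL = 2.0×10⁻⁵ × 2.577 m × 92 = 4.7417×10⁻³ m = 4.7417 mm
difference = 4.7417 − 4.0304 = 0.7113 mm

0.711 mm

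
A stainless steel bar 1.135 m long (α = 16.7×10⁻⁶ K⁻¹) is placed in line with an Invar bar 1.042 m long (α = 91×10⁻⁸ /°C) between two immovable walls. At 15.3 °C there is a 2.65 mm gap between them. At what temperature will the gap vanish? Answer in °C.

Gap closes when ΔL₁ + ΔL₂ = 2.65 mm = 2.65×10⁻³ m
(α₁L₁ + α₂L₂)ΔT = g
α₁L₁ + α₂L₂ = 16.7×10⁻⁶×1.135 + 91×10⁻⁸×1.042 = 1.990272×10⁻⁵ m/K
ΔT = 2.65×10⁻³ / 1.990272×10⁻⁵ = 133.15 K
T = 15.3 + 133.15 = 148.45 °C

T = 148 °C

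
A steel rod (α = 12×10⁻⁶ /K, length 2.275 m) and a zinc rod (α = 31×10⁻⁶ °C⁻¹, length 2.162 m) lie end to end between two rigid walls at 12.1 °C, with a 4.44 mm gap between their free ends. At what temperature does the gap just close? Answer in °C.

α₁L₁ = 2.730×10⁻⁵ m/K, α₂L₂ = 6.7022×10⁻⁵ m/K → total 9.4322×10⁻⁵ m/K
ΔT = g/(α₁L₁+α₂L₂) = 4.44×10⁻³ / 9.4322×10⁻⁵ = 47.073 K
T = 12.1 + 47.073 = 59.173 °C

T = 59.2 °C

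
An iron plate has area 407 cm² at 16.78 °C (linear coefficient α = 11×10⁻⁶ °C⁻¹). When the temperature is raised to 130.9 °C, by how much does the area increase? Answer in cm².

Area coefficient ≈ 2α; |ΔT| = 114.12 K
ΔA = 2αA₀ΔT = 2(11×10⁻⁶)(407)(114.12) = 1.02 cm²

ΔA = 1.02 cm²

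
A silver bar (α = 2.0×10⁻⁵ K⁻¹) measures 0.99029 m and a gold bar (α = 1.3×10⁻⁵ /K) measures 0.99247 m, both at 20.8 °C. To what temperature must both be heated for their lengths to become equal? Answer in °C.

T = 336.6 °C

Equal length when α₁L₁ΔT − α₂L₂ΔT = L₂ − L₁ = 2.18×10⁻³ m
α₁L₁ = 1.98058×10⁻⁵, α₂L₂ = 1.290211×10⁻⁵ → Δ(αL) = 6.90369×10⁻⁶ m/K
ΔT = 2.18×10⁻³ / 6.90369×10⁻⁶ = 315.773 K, so T = 20.8 + 315.773 = 336.573 °C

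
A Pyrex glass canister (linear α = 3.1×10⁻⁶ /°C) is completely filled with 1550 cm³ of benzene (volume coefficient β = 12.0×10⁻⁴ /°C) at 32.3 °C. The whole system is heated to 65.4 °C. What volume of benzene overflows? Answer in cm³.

The canister also expands: β_container ≈ 3α = 9.3×10⁻⁶ /K
Net overflow = V₀(β_liq − 3α_cont)ΔT
β − 3α = 1.20×10⁻³ − 9.3×10⁻⁶ = 1.1907×10⁻³ /K; ΔT = 33.1 K
ΔV = 1550 × 1.1907×10⁻³ × 33.1 = 61.1 cm³

61.1 cm³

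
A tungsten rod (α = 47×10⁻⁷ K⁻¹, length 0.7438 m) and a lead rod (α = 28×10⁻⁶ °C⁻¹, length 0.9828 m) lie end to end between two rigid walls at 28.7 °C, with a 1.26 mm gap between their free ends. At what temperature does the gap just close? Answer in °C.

T = 69.3 °C

α₁L₁ = 3.49586×10⁻⁶ m/K, α₂L₂ = 2.75184×10⁻⁵ m/K → total 3.101426×10⁻⁵ m/K
ΔT = g/(α₁L₁+α₂L₂) = 1.26×10⁻³ / 3.101426×10⁻⁵ = 40.626 K
T = 28.7 + 40.626 = 69.326 °C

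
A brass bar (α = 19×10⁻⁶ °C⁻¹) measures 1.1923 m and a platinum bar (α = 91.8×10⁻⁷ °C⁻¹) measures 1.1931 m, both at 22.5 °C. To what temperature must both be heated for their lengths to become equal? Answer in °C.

T = 90.87 °C

L₁(1 + α₁ΔT) = L₂(1 + α₂ΔT) ⇒ ΔT = (L₂ − L₁)/(α₁L₁ − α₂L₂)
L₂ − L₁ = 1.1931 − 1.1923 = 8.00×10⁻⁴ m
α₁L₁ − α₂L₂ = 19×10⁻⁶×1.1923 − 91.8×10⁻⁷×1.1931 = 1.1701042×10⁻⁵ m/K
ΔT = 8.00×10⁻⁴ / 1.1701042×10⁻⁵ = 68.3700 K
T = 22.5 + 68.3700 = 90.8700 °C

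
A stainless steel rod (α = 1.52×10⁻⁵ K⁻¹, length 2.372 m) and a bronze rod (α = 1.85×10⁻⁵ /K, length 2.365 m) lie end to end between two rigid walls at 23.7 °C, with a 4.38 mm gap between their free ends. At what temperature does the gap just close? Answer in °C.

T = 78.6 °C

α₁L₁ = 3.60544×10⁻⁵ m/K, α₂L₂ = 4.37525×10⁻⁵ m/K → total 7.98069×10⁻⁵ m/K
ΔT = g/(α₁L₁+α₂L₂) = 4.38×10⁻³ / 7.98069×10⁻⁵ = 54.882 K
T = 23.7 + 54.882 = 78.582 °C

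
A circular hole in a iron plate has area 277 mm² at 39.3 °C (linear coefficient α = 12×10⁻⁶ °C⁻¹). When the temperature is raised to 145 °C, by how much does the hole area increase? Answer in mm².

Area coefficient ≈ 2α; |ΔT| = 105.7 K
ΔA = 2αA₀ΔT = 2(12×10⁻⁶)(277)(105.7) = 0.703 mm²

ΔA = 0.703 mm²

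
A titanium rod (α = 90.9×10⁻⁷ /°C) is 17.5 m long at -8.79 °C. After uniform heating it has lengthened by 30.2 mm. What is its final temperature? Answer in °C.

T = 181 °C

ΔL = αL₀ΔT ⇒ ΔT = ΔL / (αL₀)
ΔT = 30.2×10⁻³ m / (90.9×10⁻⁷ × 17.5 m) = 189.85 K
T = -8.79 + 189.85 = 181.06 °C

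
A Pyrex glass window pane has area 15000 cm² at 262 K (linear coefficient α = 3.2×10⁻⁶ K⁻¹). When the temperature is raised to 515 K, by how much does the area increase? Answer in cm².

Area coefficient ≈ 2α; |ΔT| = 253 K
ΔA = 2αA₀ΔT = 2(3.2×10⁻⁶)(15000)(253) = 24.3 cm²

ΔA = 24.3 cm²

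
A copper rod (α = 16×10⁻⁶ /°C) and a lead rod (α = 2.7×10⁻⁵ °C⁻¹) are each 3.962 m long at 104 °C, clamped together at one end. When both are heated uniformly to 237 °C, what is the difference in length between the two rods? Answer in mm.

5.80 mm

ΔT = 133 K
copper: ΔL = 16×10⁻⁶ × 3.962 m × 133 = 8.4311×10⁻³ m = 8.4311 mm
lead: ΔL = 2.7×10⁻⁵ × 3.962 m × 133 = 1.4228×10⁻² m = 14.228 mm
difference = 14.228 − 8.4311 = 5.7969 mm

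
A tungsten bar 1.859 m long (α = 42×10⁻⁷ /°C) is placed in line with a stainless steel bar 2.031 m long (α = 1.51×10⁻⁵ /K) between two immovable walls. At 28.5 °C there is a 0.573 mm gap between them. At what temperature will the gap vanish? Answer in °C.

T = 43.4 °C

Gap closes when ΔL₁ + ΔL₂ = 0.573 mm = 5.73×10⁻⁴ m
(α₁L₁ + α₂L₂)ΔT = g
α₁L₁ + α₂L₂ = 42×10⁻⁷×1.859 + 1.51×10⁻⁵×2.031 = 3.84759×10⁻⁵ m/K
ΔT = 5.73×10⁻⁴ / 3.84759×10⁻⁵ = 14.892 K
T = 28.5 + 14.892 = 43.392 °C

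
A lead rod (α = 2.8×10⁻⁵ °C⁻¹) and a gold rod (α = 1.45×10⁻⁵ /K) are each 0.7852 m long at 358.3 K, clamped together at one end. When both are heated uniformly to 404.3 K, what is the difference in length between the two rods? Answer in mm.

ΔT = 46.0 K
lead: ΔL = 2.8×10⁻⁵ × 0.7852 m × 46.0 = 1.0113×10⁻³ m = 1.0113 mm
gold: ΔL = 1.45×10⁻⁵ × 0.7852 m × 46.0 = 5.2373×10⁻⁴ m = 0.52373 mm
difference = 1.0113 − 0.52373 = 0.48757 mm

0.488 mm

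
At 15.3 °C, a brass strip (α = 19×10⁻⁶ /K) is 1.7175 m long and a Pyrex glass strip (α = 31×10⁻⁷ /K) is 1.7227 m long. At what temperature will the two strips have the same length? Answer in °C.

T = 205.8 °C

Equal length when α₁L₁ΔT − α₂L₂ΔT = L₂ − L₁ = 5.20×10⁻³ m
α₁L₁ = 3.26325×10⁻⁵, α₂L₂ = 5.34037×10⁻⁶ → Δ(αL) = 2.729213×10⁻⁵ m/K
ΔT = 5.20×10⁻³ / 2.729213×10⁻⁵ = 190.531 K, so T = 15.3 + 190.531 = 205.831 °C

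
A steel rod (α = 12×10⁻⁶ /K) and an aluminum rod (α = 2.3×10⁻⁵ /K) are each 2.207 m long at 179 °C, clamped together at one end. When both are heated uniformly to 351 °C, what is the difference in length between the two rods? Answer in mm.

ΔT = 172 K
steel: ΔL = 12×10⁻⁶ × 2.207 m × 172 = 4.5552×10⁻³ m = 4.5552 mm
aluminum: ΔL = 2.3×10⁻⁵ × 2.207 m × 172 = 8.7309×10⁻³ m = 8.7309 mm
difference = 8.7309 − 4.5552 = 4.1757 mm

4.18 mm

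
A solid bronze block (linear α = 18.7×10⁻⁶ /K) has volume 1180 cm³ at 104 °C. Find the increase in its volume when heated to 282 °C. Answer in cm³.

ΔV = 11.8 cm³

Isotropic solid: β ≈ 3α = 5.6×10⁻⁵ /K; ΔT = 178 K
ΔV = 3αV₀ΔT = 3(18.7×10⁻⁶)(1180)(178) = 11.8 cm³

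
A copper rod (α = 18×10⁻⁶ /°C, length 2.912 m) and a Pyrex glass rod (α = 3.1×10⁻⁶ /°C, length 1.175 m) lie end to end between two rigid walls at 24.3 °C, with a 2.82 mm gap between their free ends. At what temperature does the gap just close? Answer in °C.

Gap closes when ΔL₁ + ΔL₂ = 2.82 mm = 2.82×10⁻³ m
(α₁L₁ + α₂L₂)ΔT = g
α₁L₁ + α₂L₂ = 18×10⁻⁶×2.912 + 3.1×10⁻⁶×1.175 = 5.60585×10⁻⁵ m/K
ΔT = 2.82×10⁻³ / 5.60585×10⁻⁵ = 50.305 K
T = 24.3 + 50.305 = 74.605 °C

T = 74.6 °C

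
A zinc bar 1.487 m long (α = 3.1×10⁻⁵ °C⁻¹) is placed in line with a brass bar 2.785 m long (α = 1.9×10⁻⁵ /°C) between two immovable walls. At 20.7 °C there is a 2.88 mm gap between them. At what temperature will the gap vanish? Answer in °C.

Gap closes when ΔL₁ + ΔL₂ = 2.88 mm = 2.88×10⁻³ m
(α₁L₁ + α₂L₂)ΔT = g
α₁L₁ + α₂L₂ = 3.1×10⁻⁵×1.487 + 1.9×10⁻⁵×2.785 = 9.9012×10⁻⁵ m/K
ΔT = 2.88×10⁻³ / 9.9012×10⁻⁵ = 29.087 K
T = 20.7 + 29.087 = 49.787 °C

T = 49.8 °C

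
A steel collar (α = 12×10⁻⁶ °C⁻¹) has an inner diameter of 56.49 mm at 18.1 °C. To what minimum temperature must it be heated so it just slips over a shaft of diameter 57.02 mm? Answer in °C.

Required Δd = 57.02 − 56.49 = 0.53 mm
Δd = αd₀ΔT ⇒ ΔT = Δd/(αd₀) = 0.53 / (12×10⁻⁶ × 56.49) = 781.85 K
T_min = 18.1 + 781.85 = 799.95 °C

T = 800 °C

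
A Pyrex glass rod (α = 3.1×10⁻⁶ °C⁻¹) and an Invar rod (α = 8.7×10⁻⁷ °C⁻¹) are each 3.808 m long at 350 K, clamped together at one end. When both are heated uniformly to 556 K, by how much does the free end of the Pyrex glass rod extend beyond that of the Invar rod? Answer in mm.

1.75 mm

ΔT = 206 K
Pyrex glass: ΔL = 3.1×10⁻⁶ × 3.808 m × 206 = 2.4318×10⁻³ m = 2.4318 mm
Invar: ΔL = 8.7×10⁻⁷ × 3.808 m × 206 = 6.8247×10⁻⁴ m = 0.68247 mm
difference = 2.4318 − 0.68247 = 1.74933 mm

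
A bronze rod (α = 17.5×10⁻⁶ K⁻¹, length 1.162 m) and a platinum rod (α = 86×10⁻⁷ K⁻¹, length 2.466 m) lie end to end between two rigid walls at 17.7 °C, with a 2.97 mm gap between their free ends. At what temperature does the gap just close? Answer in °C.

Gap closes when ΔL₁ + ΔL₂ = 2.97 mm = 2.97×10⁻³ m
(α₁L₁ + α₂L₂)ΔT = g
α₁L₁ + α₂L₂ = 17.5×10⁻⁶×1.162 + 86×10⁻⁷×2.466 = 4.15426×10⁻⁵ m/K
ΔT = 2.97×10⁻³ / 4.15426×10⁻⁵ = 71.493 K
T = 17.7 + 71.493 = 89.193 °C

T = 89.2 °C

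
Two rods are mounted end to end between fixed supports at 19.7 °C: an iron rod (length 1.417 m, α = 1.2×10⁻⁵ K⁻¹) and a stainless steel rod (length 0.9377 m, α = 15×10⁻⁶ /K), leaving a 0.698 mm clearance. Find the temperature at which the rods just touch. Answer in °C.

α₁L₁ = 1.7004×10⁻⁵ m/K, α₂L₂ = 1.40655×10⁻⁵ m/K → total 3.10695×10⁻⁵ m/K
ΔT = g/(α₁L₁+α₂L₂) = 6.98×10⁻⁴ / 3.10695×10⁻⁵ = 22.466 K
T = 19.7 + 22.466 = 42.166 °C

T = 42.2 °C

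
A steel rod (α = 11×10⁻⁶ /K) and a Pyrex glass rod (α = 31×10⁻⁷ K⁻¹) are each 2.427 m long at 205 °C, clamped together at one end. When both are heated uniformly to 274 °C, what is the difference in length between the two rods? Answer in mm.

1.32 mm

ΔT = 69 K
steel: ΔL = 11×10⁻⁶ × 2.427 m × 69 = 1.8421×10⁻³ m = 1.8421 mm
Pyrex glass: ΔL = 31×10⁻⁷ × 2.427 m × 69 = 5.1914×10⁻⁴ m = 0.51914 mm
difference = 1.8421 − 0.51914 = 1.32296 mm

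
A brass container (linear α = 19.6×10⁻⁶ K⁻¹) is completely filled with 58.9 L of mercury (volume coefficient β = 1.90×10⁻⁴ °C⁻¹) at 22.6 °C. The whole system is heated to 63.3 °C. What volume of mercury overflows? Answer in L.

0.315 L

The container also expands: β_container ≈ 3α = 5.88×10⁻⁵ /K
Net overflow = V₀(β_liq − 3α_cont)ΔT
β − 3α = 1.90×10⁻⁴ − 5.88×10⁻⁵ = 1.312×10⁻⁴ /K; ΔT = 40.7 K
ΔV = 58.9 × 1.312×10⁻⁴ × 40.7 = 0.315 L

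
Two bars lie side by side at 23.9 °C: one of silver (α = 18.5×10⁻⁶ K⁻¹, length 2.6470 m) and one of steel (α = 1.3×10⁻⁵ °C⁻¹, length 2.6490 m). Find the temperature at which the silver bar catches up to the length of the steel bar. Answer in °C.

L₁(1 + α₁ΔT) = L₂(1 + α₂ΔT) ⇒ ΔT = (L₂ − L₁)/(α₁L₁ − α₂L₂)
L₂ − L₁ = 2.6490 − 2.6470 = 2.00×10⁻³ m
α₁L₁ − α₂L₂ = 18.5×10⁻⁶×2.6470 − 1.3×10⁻⁵×2.6490 = 1.45325×10⁻⁵ m/K
ΔT = 2.00×10⁻³ / 1.45325×10⁻⁵ = 137.623 K
T = 23.9 + 137.623 = 161.523 °C

T = 161.5 °C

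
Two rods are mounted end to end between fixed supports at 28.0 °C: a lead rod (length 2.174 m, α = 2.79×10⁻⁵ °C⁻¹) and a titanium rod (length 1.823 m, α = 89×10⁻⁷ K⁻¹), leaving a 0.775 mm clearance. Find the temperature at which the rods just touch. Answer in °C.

Gap closes when ΔL₁ + ΔL₂ = 0.775 mm = 7.75×10⁻⁴ m
(α₁L₁ + α₂L₂)ΔT = g
α₁L₁ + α₂L₂ = 2.79×10⁻⁵×2.174 + 89×10⁻⁷×1.823 = 7.68793×10⁻⁵ m/K
ΔT = 7.75×10⁻⁴ / 7.68793×10⁻⁵ = 10.081 K
T = 28.0 + 10.081 = 38.081 °C

T = 38.1 °C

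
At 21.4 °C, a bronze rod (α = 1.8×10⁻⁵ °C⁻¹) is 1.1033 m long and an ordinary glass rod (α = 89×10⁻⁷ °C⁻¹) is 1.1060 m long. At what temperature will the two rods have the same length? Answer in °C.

T = 291.0 °C

Equal length when α₁L₁ΔT − α₂L₂ΔT = L₂ − L₁ = 2.70×10⁻³ m
α₁L₁ = 1.98594×10⁻⁵, α₂L₂ = 9.8434×10⁻⁶ → Δ(αL) = 1.0016×10⁻⁵ m/K
ΔT = 2.70×10⁻³ / 1.0016×10⁻⁵ = 269.569 K, so T = 21.4 + 269.569 = 290.969 °C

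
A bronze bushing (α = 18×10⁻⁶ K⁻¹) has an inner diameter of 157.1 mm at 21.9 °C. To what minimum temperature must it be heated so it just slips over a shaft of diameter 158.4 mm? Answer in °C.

T = 482 °C

Required Δd = 158.4 − 157.1 = 1.3 mm
Δd = αd₀ΔT ⇒ ΔT = Δd/(αd₀) = 1.3 / (18×10⁻⁶ × 157.1) = 459.72 K
T_min = 21.9 + 459.72 = 481.62 °C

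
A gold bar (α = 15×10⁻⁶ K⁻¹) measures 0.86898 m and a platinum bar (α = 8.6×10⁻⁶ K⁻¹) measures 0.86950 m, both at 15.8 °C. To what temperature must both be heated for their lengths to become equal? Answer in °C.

Equal length when α₁L₁ΔT − α₂L₂ΔT = L₂ − L₁ = 5.20×10⁻⁴ m
α₁L₁ = 1.30347×10⁻⁵, α₂L₂ = 7.4777×10⁻⁶ → Δ(αL) = 5.557×10⁻⁶ m/K
ΔT = 5.20×10⁻⁴ / 5.557×10⁻⁶ = 93.576 K, so T = 15.8 + 93.576 = 109.376 °C

T = 109.4 °C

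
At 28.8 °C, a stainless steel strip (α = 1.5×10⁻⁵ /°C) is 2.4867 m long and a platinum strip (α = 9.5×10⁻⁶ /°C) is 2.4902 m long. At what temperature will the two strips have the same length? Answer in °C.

Equal length when α₁L₁ΔT − α₂L₂ΔT = L₂ − L₁ = 3.50×10⁻³ m
α₁L₁ = 3.73005×10⁻⁵, α₂L₂ = 2.36569×10⁻⁵ → Δ(αL) = 1.36436×10⁻⁵ m/K
ΔT = 3.50×10⁻³ / 1.36436×10⁻⁵ = 256.531 K, so T = 28.8 + 256.531 = 285.331 °C

T = 285.3 °C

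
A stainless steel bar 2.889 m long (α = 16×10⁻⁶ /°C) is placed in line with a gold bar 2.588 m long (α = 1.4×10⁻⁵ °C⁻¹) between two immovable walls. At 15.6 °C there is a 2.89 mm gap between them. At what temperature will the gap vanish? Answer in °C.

Gap closes when ΔL₁ + ΔL₂ = 2.89 mm = 2.89×10⁻³ m
(α₁L₁ + α₂L₂)ΔT = g
α₁L₁ + α₂L₂ = 16×10⁻⁶×2.889 + 1.4×10⁻⁵×2.588 = 8.2456×10⁻⁵ m/K
ΔT = 2.89×10⁻³ / 8.2456×10⁻⁵ = 35.049 K
T = 15.6 + 35.049 = 50.649 °C

T = 50.6 °C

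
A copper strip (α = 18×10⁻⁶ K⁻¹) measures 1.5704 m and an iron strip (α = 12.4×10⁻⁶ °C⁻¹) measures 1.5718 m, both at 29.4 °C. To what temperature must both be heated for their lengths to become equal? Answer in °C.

T = 188.9 °C

Equal length when α₁L₁ΔT − α₂L₂ΔT = L₂ − L₁ = 1.40×10⁻³ m
α₁L₁ = 2.82672×10⁻⁵, α₂L₂ = 1.949032×10⁻⁵ → Δ(αL) = 8.77688×10⁻⁶ m/K
ΔT = 1.40×10⁻³ / 8.77688×10⁻⁶ = 159.510 K, so T = 29.4 + 159.510 = 188.910 °C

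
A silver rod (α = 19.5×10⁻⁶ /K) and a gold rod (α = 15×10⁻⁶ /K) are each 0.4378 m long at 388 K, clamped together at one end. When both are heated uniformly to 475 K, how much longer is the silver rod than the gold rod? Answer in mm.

ΔT = 87 K
silver: ΔL = 19.5×10⁻⁶ × 0.4378 m × 87 = 7.4273×10⁻⁴ m = 0.74273 mm
gold: ΔL = 15×10⁻⁶ × 0.4378 m × 87 = 5.7133×10⁻⁴ m = 0.57133 mm
difference = 0.74273 − 0.57133 = 0.17140 mm

0.171 mm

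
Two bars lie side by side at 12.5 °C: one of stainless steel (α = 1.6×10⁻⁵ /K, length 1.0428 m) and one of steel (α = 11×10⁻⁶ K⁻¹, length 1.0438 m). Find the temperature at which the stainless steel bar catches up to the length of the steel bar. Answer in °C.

T = 204.7 °C

L₁(1 + α₁ΔT) = L₂(1 + α₂ΔT) ⇒ ΔT = (L₂ − L₁)/(α₁L₁ − α₂L₂)
L₂ − L₁ = 1.0438 − 1.0428 = 1.00×10⁻³ m
α₁L₁ − α₂L₂ = 1.6×10⁻⁵×1.0428 − 11×10⁻⁶×1.0438 = 5.203×10⁻⁶ m/K
ΔT = 1.00×10⁻³ / 5.203×10⁻⁶ = 192.197 K
T = 12.5 + 192.197 = 204.697 °C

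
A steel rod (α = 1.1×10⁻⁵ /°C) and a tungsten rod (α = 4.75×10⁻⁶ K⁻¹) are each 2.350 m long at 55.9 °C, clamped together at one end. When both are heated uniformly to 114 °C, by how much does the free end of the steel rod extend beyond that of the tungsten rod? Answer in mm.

0.853 mm

ΔT = 58.1 K
steel: ΔL = 1.1×10⁻⁵ × 2.350 m × 58.1 = 1.5019×10⁻³ m = 1.5019 mm
tungsten: ΔL = 4.75×10⁻⁶ × 2.350 m × 58.1 = 6.4854×10⁻⁴ m = 0.64854 mm
difference = 1.5019 − 0.64854 = 0.85336 mm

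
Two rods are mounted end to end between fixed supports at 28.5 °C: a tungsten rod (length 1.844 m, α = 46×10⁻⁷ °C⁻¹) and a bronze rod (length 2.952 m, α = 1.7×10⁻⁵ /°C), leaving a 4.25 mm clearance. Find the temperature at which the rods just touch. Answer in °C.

Gap closes when ΔL₁ + ΔL₂ = 4.25 mm = 4.25×10⁻³ m
(α₁L₁ + α₂L₂)ΔT = g
α₁L₁ + α₂L₂ = 46×10⁻⁷×1.844 + 1.7×10⁻⁵×2.952 = 5.86664×10⁻⁵ m/K
ΔT = 4.25×10⁻³ / 5.86664×10⁻⁵ = 72.44 K
T = 28.5 + 72.44 = 100.94 °C

T = 101 °C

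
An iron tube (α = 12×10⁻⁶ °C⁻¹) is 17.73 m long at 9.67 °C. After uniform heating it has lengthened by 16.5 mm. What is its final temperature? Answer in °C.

T = 87.2 °C

ΔL = αL₀ΔT ⇒ ΔT = ΔL / (αL₀)
ΔT = 16.5×10⁻³ m / (12×10⁻⁶ × 17.73 m) = 77.552 K
T = 9.67 + 77.552 = 87.222 °C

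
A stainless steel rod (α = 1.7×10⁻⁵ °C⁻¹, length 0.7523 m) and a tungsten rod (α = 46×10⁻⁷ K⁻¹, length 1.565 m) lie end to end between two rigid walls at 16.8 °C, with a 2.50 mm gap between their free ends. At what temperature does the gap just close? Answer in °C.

Gap closes when ΔL₁ + ΔL₂ = 2.50 mm = 2.50×10⁻³ m
(α₁L₁ + α₂L₂)ΔT = g
α₁L₁ + α₂L₂ = 1.7×10⁻⁵×0.7523 + 46×10⁻⁷×1.565 = 1.99881×10⁻⁵ m/K
ΔT = 2.50×10⁻³ / 1.99881×10⁻⁵ = 125.07 K
T = 16.8 + 125.07 = 141.87 °C

T = 142 °C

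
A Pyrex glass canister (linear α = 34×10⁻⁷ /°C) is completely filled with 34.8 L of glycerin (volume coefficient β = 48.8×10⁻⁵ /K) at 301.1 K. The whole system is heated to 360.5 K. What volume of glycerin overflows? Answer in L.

The canister also expands: β_container ≈ 3α = 1.02×10⁻⁵ /K
Net overflow = V₀(β_liq − 3α_cont)ΔT
β − 3α = 4.88×10⁻⁴ − 1.02×10⁻⁵ = 4.778×10⁻⁴ /K; ΔT = 59.4 K
ΔV = 34.8 × 4.778×10⁻⁴ × 59.4 = 0.988 L

0.988 L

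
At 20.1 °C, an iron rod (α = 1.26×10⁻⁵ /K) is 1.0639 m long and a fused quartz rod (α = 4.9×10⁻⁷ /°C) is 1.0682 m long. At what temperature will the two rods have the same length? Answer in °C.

L₁(1 + α₁ΔT) = L₂(1 + α₂ΔT) ⇒ ΔT = (L₂ − L₁)/(α₁L₁ − α₂L₂)
L₂ − L₁ = 1.0682 − 1.0639 = 4.30×10⁻³ m
α₁L₁ − α₂L₂ = 1.26×10⁻⁵×1.0639 − 4.9×10⁻⁷×1.0682 = 1.2881722×10⁻⁵ m/K
ΔT = 4.30×10⁻³ / 1.2881722×10⁻⁵ = 333.806 K
T = 20.1 + 333.806 = 353.906 °C

T = 353.9 °C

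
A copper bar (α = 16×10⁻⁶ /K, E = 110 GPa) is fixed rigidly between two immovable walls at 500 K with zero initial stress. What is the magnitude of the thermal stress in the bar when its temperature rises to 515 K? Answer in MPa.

σ = 26.4 MPa

Fully constrained: the free strain ε = αΔT is blocked, so σ = Eε = EαΔT.
|ΔT| = 15 K
σ = 110×10⁹ × 16×10⁻⁶ × 15 = 2.64×10⁷ Pa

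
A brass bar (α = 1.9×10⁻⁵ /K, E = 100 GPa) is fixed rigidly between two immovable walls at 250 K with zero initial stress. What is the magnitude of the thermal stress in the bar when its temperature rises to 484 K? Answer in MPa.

σ = 445 MPa

Fully constrained: the free strain ε = αΔT is blocked, so σ = Eε = EαΔT.
|ΔT| = 234 K
σ = 100×10⁹ × 1.9×10⁻⁵ × 234 = 4.45×10⁸ Pa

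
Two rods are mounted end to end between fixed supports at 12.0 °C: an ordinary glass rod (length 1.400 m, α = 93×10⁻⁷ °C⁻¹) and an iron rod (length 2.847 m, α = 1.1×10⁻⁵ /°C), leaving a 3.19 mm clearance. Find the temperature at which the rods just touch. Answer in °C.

α₁L₁ = 1.302×10⁻⁵ m/K, α₂L₂ = 3.1317×10⁻⁵ m/K → total 4.4337×10⁻⁵ m/K
ΔT = g/(α₁L₁+α₂L₂) = 3.19×10⁻³ / 4.4337×10⁻⁵ = 71.949 K
T = 12.0 + 71.949 = 83.949 °C

T = 83.9 °C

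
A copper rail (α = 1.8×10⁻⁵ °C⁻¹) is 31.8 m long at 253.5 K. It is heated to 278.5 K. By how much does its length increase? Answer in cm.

|ΔT| = |278.5 − 253.5| = 25.0 K
ΔL = αL₀ΔT = (1.8×10⁻⁵)(31.8)(25.0) = 1.43×10⁻² m

ΔL = 1.43 cm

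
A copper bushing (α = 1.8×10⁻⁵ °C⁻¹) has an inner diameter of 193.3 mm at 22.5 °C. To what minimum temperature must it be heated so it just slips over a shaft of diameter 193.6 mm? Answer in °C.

Required Δd = 193.6 − 193.3 = 0.3 mm
Δd = αd₀ΔT ⇒ ΔT = Δd/(αd₀) = 0.3 / (1.8×10⁻⁵ × 193.3) = 86.22 K
T_min = 22.5 + 86.22 = 108.72 °C

T = 109 °C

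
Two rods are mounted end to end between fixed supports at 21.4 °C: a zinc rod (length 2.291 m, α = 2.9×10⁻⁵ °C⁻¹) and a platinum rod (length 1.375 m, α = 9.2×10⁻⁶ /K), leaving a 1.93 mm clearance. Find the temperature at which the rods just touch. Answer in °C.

T = 45.8 °C

α₁L₁ = 6.6439×10⁻⁵ m/K, α₂L₂ = 1.265×10⁻⁵ m/K → total 7.9089×10⁻⁵ m/K
ΔT = g/(α₁L₁+α₂L₂) = 1.93×10⁻³ / 7.9089×10⁻⁵ = 24.403 K
T = 21.4 + 24.403 = 45.803 °C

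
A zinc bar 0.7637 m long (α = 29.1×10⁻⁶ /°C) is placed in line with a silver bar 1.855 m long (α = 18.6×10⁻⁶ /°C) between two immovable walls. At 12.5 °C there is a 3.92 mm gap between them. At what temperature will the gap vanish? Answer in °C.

α₁L₁ = 2.222367×10⁻⁵ m/K, α₂L₂ = 3.4503×10⁻⁵ m/K → total 5.672667×10⁻⁵ m/K
ΔT = g/(α₁L₁+α₂L₂) = 3.92×10⁻³ / 5.672667×10⁻⁵ = 69.103 K
T = 12.5 + 69.103 = 81.603 °C

T = 81.6 °C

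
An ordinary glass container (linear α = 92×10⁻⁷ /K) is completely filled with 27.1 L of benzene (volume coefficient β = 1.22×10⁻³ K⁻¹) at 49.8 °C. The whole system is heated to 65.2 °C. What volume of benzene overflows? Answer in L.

0.498 L

The container also expands: β_container ≈ 3α = 2.76×10⁻⁵ /K
Net overflow = V₀(β_liq − 3α_cont)ΔT
β − 3α = 1.22×10⁻³ − 2.76×10⁻⁵ = 1.1924×10⁻³ /K; ΔT = 15.4 K
ΔV = 27.1 × 1.1924×10⁻³ × 15.4 = 0.498 L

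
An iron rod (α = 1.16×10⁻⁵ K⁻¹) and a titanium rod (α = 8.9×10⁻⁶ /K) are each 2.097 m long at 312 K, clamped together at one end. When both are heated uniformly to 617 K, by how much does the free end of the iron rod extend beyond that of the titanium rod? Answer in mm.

ΔT = 305 K
iron: ΔL = 1.16×10⁻⁵ × 2.097 m × 305 = 7.4192×10⁻³ m = 7.4192 mm
titanium: ΔL = 8.9×10⁻⁶ × 2.097 m × 305 = 5.6923×10⁻³ m = 5.6923 mm
difference = 7.4192 − 5.6923 = 1.7269 mm

1.73 mm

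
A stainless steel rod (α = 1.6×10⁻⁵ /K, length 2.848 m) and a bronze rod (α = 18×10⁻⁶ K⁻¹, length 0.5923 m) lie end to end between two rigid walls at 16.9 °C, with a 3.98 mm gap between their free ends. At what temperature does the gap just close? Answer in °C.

T = 87.7 °C

α₁L₁ = 4.5568×10⁻⁵ m/K, α₂L₂ = 1.06614×10⁻⁵ m/K → total 5.62294×10⁻⁵ m/K
ΔT = g/(α₁L₁+α₂L₂) = 3.98×10⁻³ / 5.62294×10⁻⁵ = 70.781 K
T = 16.9 + 70.781 = 87.681 °C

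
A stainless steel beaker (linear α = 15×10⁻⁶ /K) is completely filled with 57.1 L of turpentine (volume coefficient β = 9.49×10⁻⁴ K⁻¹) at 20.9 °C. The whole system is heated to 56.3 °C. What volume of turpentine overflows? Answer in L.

The beaker also expands: β_container ≈ 3α = 4.5×10⁻⁵ /K
Net overflow = V₀(β_liq − 3α_cont)ΔT
β − 3α = 9.49×10⁻⁴ − 4.5×10⁻⁵ = 9.04×10⁻⁴ /K; ΔT = 35.4 K
ΔV = 57.1 × 9.04×10⁻⁴ × 35.4 = 1.83 L

1.83 L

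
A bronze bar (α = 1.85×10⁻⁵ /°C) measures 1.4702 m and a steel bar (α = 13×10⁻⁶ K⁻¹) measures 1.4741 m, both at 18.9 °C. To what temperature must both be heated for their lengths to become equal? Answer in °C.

L₁(1 + α₁ΔT) = L₂(1 + α₂ΔT) ⇒ ΔT = (L₂ − L₁)/(α₁L₁ − α₂L₂)
L₂ − L₁ = 1.4741 − 1.4702 = 3.90×10⁻³ m
α₁L₁ − α₂L₂ = 1.85×10⁻⁵×1.4702 − 13×10⁻⁶×1.4741 = 8.0354×10⁻⁶ m/K
ΔT = 3.90×10⁻³ / 8.0354×10⁻⁶ = 485.352 K
T = 18.9 + 485.352 = 504.252 °C

T = 504.3 °C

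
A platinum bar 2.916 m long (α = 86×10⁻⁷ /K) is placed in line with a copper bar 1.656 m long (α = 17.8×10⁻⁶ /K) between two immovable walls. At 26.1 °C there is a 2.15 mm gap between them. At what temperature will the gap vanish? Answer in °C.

T = 65.5 °C

Gap closes when ΔL₁ + ΔL₂ = 2.15 mm = 2.15×10⁻³ m
(α₁L₁ + α₂L₂)ΔT = g
α₁L₁ + α₂L₂ = 86×10⁻⁷×2.916 + 17.8×10⁻⁶×1.656 = 5.45544×10⁻⁵ m/K
ΔT = 2.15×10⁻³ / 5.45544×10⁻⁵ = 39.410 K
T = 26.1 + 39.410 = 65.510 °C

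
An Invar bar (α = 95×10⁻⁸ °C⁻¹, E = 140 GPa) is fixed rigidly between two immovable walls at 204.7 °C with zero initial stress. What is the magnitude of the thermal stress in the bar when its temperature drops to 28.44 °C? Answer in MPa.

Fully constrained: the free strain ε = αΔT is blocked, so σ = Eε = EαΔT.
|ΔT| = 176.26 K
σ = 140×10⁹ × 95×10⁻⁸ × 176.26 = 2.34×10⁷ Pa

σ = 23.4 MPa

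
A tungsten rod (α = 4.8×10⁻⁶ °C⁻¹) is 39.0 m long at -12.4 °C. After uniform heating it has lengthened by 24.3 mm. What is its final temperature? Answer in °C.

T = 117 °C

ΔL = αL₀ΔT ⇒ ΔT = ΔL / (αL₀)
ΔT = 24.3×10⁻³ m / (4.8×10⁻⁶ × 39.0 m) = 129.81 K
T = -12.4 + 129.81 = 117.41 °C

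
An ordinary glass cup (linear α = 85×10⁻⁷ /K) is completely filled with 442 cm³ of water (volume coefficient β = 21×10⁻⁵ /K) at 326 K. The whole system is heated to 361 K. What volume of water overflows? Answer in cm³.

2.85 cm³

The cup also expands: β_container ≈ 3α = 2.55×10⁻⁵ /K
Net overflow = V₀(β_liq − 3α_cont)ΔT
β − 3α = 2.10×10⁻⁴ − 2.55×10⁻⁵ = 1.845×10⁻⁴ /K; ΔT = 35 K
ΔV = 442 × 1.845×10⁻⁴ × 35 = 2.85 cm³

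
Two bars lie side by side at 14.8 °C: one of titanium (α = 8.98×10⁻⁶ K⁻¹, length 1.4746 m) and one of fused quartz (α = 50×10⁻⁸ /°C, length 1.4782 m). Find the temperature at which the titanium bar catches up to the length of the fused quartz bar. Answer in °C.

T = 302.7 °C

Equal length when α₁L₁ΔT − α₂L₂ΔT = L₂ − L₁ = 3.60×10⁻³ m
α₁L₁ = 1.3241908×10⁻⁵, α₂L₂ = 7.391×10⁻⁷ → Δ(αL) = 1.2502808×10⁻⁵ m/K
ΔT = 3.60×10⁻³ / 1.2502808×10⁻⁵ = 287.935 K, so T = 14.8 + 287.935 = 302.735 °C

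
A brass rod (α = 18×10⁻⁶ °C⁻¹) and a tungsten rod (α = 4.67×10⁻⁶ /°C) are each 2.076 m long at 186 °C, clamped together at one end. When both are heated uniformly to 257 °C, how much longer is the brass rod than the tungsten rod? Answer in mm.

1.96 mm

ΔT = 71 K
brass: ΔL = 18×10⁻⁶ × 2.076 m × 71 = 2.6531×10⁻³ m = 2.6531 mm
tungsten: ΔL = 4.67×10⁻⁶ × 2.076 m × 71 = 6.8834×10⁻⁴ m = 0.68834 mm
difference = 2.6531 − 0.68834 = 1.96476 mm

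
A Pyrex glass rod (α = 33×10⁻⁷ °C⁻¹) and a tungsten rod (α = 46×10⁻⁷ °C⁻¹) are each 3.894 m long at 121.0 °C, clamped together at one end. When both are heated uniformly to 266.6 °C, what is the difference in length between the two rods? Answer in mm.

ΔT = 145.6 K
Pyrex glass: ΔL = 33×10⁻⁷ × 3.894 m × 145.6 = 1.8710×10⁻³ m = 1.8710 mm
tungsten: ΔL = 46×10⁻⁷ × 3.894 m × 145.6 = 2.6080×10⁻³ m = 2.6080 mm
difference = 2.6080 − 1.8710 = 0.737 mm

0.737 mm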